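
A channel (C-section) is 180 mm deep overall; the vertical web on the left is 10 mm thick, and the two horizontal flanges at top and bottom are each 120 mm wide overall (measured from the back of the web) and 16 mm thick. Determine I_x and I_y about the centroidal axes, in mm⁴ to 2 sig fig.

I_x ≈ 2.9 × 10⁷ mm⁴, I_y ≈ 7.9 × 10⁶ mm⁴

Break the section into simple shapes (no overlaps), measuring from the bottom-left corner of the bounding box.
Web: 10 × 180, A = 1 800 mm², y = 90 mm, Ī = 4 860 000 mm⁴.
Top flange (beyond web): 110 × 16, A = 1 760 mm², y = 172 mm, Ī = 37 547 mm⁴.
Bottom flange (beyond web): 110 × 16, A = 1 760 mm², y = 8 mm, Ī = 37 547 mm⁴.
By symmetry the centroid is at mid-height, ȳ = 90 mm.
Transfer each piece to the centroidal x-axis using Ī + A·d² with d = y − 90:
  web: d = 0 mm → contributes +4 860 000 mm⁴
  top flange (beyond web): d = 82 mm → contributes +11 871 787 mm⁴
  bottom flange (beyond web): d = -82 mm → contributes +11 871 787 mm⁴
Total I = 28 603 573 mm⁴.
For the y-axis: x̄ = 44.7 mm.
Repeating about the centroidal y-axis gives I_y = 7 851 852 mm⁴.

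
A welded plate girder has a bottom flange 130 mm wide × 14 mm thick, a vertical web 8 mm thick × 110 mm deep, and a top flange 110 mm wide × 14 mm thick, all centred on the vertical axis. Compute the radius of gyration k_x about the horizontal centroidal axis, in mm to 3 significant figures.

Treat the section as a set of non-overlapping primitives; coordinates are from the bounding-box lower-left.
Bottom plate: 130 × 14, A = 1 820 mm², y = 7 mm, Ī = 29 727 mm⁴.
Web plate: 8 × 110, A = 880 mm², y = 69 mm, Ī = 887 333 mm⁴.
Top plate: 110 × 14, A = 1 540 mm², y = 131 mm, Ī = 25 153 mm⁴.
Centroid: ȳ = ΣA·y / ΣA = 64.906 mm.
Transfer each piece to the horizontal centroidal axis using Ī + A·d² with d = y − 64.906:
  bottom plate: d = -57.906 mm → contributes +6 132 306 mm⁴
  web plate: d = 4.0943 mm → contributes +902 085 mm⁴
  top plate: d = 66.094 mm → contributes +6 752 584 mm⁴
Total I = 13 786 976 mm⁴.
Radius of gyration: k = √(I/A) = √(13 786 976 / 4 240) = 57.023 mm.

k_x ≈ 57.0 mm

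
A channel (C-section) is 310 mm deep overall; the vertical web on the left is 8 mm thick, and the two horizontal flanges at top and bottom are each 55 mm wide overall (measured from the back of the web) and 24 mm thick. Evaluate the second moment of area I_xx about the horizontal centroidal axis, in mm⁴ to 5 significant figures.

I_xx ≈ 6.6102 × 10⁷ mm⁴

Decompose the section into non-overlapping parts with the origin at the bottom-left of its bounding rectangle.
Web: 8 × 310, A = 2 480 mm², y = 155 mm, Ī = 19 860 667 mm⁴.
Top flange (beyond web): 47 × 24, A = 1 128 mm², y = 298 mm, Ī = 54 144 mm⁴.
Bottom flange (beyond web): 47 × 24, A = 1 128 mm², y = 12 mm, Ī = 54 144 mm⁴.
By symmetry the centroid is at mid-height, ȳ = 155 mm.
Transfer each piece to the horizontal centroidal axis using Ī + A·d² with d = y − 155:
  web: d = 0 mm → contributes +19 860 667 mm⁴
  top flange (beyond web): d = 143 mm → contributes +23 120 616 mm⁴
  bottom flange (beyond web): d = -143 mm → contributes +23 120 616 mm⁴
Total I = 66 101 899 mm⁴.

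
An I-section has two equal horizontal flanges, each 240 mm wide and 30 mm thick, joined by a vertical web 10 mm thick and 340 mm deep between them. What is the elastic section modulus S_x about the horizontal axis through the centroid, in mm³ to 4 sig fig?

Break the section into simple shapes (no overlaps), measuring from the bottom-left corner of the bounding box.
Bottom flange: 240 × 30, A = 7 200 mm², y = 15 mm, Ī = 540 000 mm⁴.
Web: 10 × 340, A = 3 400 mm², y = 200 mm, Ī = 32 753 333 mm⁴.
Top flange: 240 × 30, A = 7 200 mm², y = 385 mm, Ī = 540 000 mm⁴.
By symmetry the centroid is at mid-height, ȳ = 200 mm.
Transfer each piece to the horizontal axis through the centroid using Ī + A·d² with d = y − 200:
  bottom flange: d = -185 mm → contributes +246 960 000 mm⁴
  web: d = 0 mm → contributes +32 753 333 mm⁴
  top flange: d = 185 mm → contributes +246 960 000 mm⁴
Total I = 526 673 333 mm⁴.
Extreme fibre distance c = 200 mm; S = I/c = 2 633 367 mm³.

S_x ≈ 2.633 × 10⁶ mm³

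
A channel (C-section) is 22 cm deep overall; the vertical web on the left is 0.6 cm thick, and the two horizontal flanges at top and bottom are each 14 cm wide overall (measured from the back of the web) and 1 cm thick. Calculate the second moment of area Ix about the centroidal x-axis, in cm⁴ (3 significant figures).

Treat the section as a set of non-overlapping primitives; coordinates are from the bounding-box lower-left.
Web: 0.6 × 22, A = 13.2 cm², y = 11 cm, Ī = 532.4 cm⁴.
Top flange (beyond web): 13.4 × 1, A = 13.4 cm², y = 21.5 cm, Ī = 1.1167 cm⁴.
Bottom flange (beyond web): 13.4 × 1, A = 13.4 cm², y = 0.5 cm, Ī = 1.1167 cm⁴.
By symmetry the centroid is at mid-height, ȳ = 11 cm.
Transfer each piece to the centroidal x-axis using Ī + A·d² with d = y − 11:
  web: d = 0 cm → contributes +532.4 cm⁴
  top flange (beyond web): d = 10.5 cm → contributes +1478.5 cm⁴
  bottom flange (beyond web): d = -10.5 cm → contributes +1478.5 cm⁴
Total I = 3489.3 cm⁴.

Ix ≈ 3490 cm⁴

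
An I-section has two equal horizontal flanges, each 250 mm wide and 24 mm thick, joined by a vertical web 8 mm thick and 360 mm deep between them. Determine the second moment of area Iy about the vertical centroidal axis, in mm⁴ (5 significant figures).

Iy ≈ 6.2515 × 10⁷ mm⁴

Decompose the section into non-overlapping parts with the origin at the bottom-left of its bounding rectangle.
Bottom flange: 250 × 24, A = 6 000 mm², x = 125 mm, Ī = 31 250 000 mm⁴.
Web: 8 × 360, A = 2 880 mm², x = 125 mm, Ī = 15 360 mm⁴.
Top flange: 250 × 24, A = 6 000 mm², x = 125 mm, Ī = 31 250 000 mm⁴.
By symmetry the centroid is at mid-width, x̄ = 125 mm.
All pieces are centred on the vertical centroidal axis, so I = ΣĪ = 62 515 360 mm⁴.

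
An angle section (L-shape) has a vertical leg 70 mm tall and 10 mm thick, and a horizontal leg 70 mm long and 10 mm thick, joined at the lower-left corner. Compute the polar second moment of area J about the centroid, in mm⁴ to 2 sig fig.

J ≈ 1.2 × 10⁶ mm⁴

Break the section into simple shapes (no overlaps), measuring from the bottom-left corner of the bounding box.
Vertical leg: 10 × 70, A = 700 mm², y = 35 mm, Ī = 285 833 mm⁴.
Horizontal leg (remainder): 60 × 10, A = 600 mm², y = 5 mm, Ī = 5 000 mm⁴.
Centroid: ȳ = ΣA·y / ΣA = 21.15 mm.
Transfer each piece to the centroidal x-axis using Ī + A·d² with d = y − 21.15:
  vertical leg: d = 13.85 mm → contributes +420 035 mm⁴
  horizontal leg (remainder): d = -16.15 mm → contributes +161 568 mm⁴
Total I = 581 603 mm⁴.
For the y-axis: x̄ = 21.15 mm.
Repeating about the centroidal y-axis gives I_y = 581 603 mm⁴.
Polar second moment: J = I_x + I_y = 1 163 205 mm⁴.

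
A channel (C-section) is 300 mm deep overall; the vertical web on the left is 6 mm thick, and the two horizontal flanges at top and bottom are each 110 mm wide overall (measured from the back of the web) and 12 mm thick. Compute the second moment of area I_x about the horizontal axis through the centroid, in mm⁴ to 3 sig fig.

Decompose the section into non-overlapping parts with the origin at the bottom-left of its bounding rectangle.
Web: 6 × 300, A = 1 800 mm², y = 150 mm, Ī = 13 500 000 mm⁴.
Top flange (beyond web): 104 × 12, A = 1 248 mm², y = 294 mm, Ī = 14 976 mm⁴.
Bottom flange (beyond web): 104 × 12, A = 1 248 mm², y = 6 mm, Ī = 14 976 mm⁴.
By symmetry the centroid is at mid-height, ȳ = 150 mm.
Transfer each piece to the horizontal axis through the centroid using Ī + A·d² with d = y − 150:
  web: d = 0 mm → contributes +13 500 000 mm⁴
  top flange (beyond web): d = 144 mm → contributes +25 893 504 mm⁴
  bottom flange (beyond web): d = -144 mm → contributes +25 893 504 mm⁴
Total I = 65 287 008 mm⁴.

I_x ≈ 6.53 × 10⁷ mm⁴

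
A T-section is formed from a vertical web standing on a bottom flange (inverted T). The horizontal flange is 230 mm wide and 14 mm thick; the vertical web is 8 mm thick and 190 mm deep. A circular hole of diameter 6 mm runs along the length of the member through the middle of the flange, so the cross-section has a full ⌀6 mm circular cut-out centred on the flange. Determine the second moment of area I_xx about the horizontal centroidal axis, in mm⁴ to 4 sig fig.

Decompose the section into non-overlapping parts with the origin at the bottom-left of its bounding rectangle.
Flange: 230 × 14, A = 3 220 mm², y = 7 mm, Ī = 52593.3 mm⁴.
Web: 8 × 190, A = 1 520 mm², y = 109 mm, Ī = 4 572 667 mm⁴.
Hole (subtracted): ⌀6, A = 28.2743 mm², y = 7 mm, Ī = 63.6173 mm⁴.
Centroid: ȳ = ΣA·y / ΣA = 39.9051 mm.
Transfer each piece to the horizontal centroidal axis using Ī + A·d² with d = y − 39.9051:
  flange: d = -32.9051 mm → contributes +3 539 043 mm⁴
  web: d = 69.0949 mm → contributes +11 829 298 mm⁴
  hole: d = -32.9051 mm → contributes −30677.6 mm⁴
Total I = 15 337 663 mm⁴.

I_xx ≈ 1.534 × 10⁷ mm⁴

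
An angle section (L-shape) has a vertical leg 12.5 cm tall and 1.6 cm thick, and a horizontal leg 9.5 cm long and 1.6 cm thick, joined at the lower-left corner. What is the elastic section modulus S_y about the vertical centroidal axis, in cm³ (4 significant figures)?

Split into non-overlapping primitives; take the origin at the lower-left of the bounding box.
Vertical leg: 1.6 × 12.5, A = 20 cm², x = 0.8 cm, Ī = 4.26667 cm⁴.
Horizontal leg (remainder): 7.9 × 1.6, A = 12.64 cm², x = 5.55 cm, Ī = 65.7385 cm⁴.
Centroid: x̄ = ΣA·x / ΣA = 2.63946 cm.
Transfer each piece to the vertical centroidal axis using Ī + A·d² with d = x − 2.63946:
  vertical leg: d = -1.83946 cm → contributes +71.939 cm⁴
  horizontal leg (remainder): d = 2.91054 cm → contributes +172.815 cm⁴
Total I = 244.754 cm⁴.
Extreme fibre distance c = 6.86054 cm; S = I/c = 35.6756 cm³.

S_y ≈ 35.68 cm³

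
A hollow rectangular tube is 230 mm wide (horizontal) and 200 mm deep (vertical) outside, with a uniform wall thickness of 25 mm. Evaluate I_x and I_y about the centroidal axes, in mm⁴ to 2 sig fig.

I_x ≈ 1.0 × 10⁸ mm⁴, I_y ≈ 1.3 × 10⁸ mm⁴

Decompose the section into non-overlapping parts with the origin at the bottom-left of its bounding rectangle.
Outer rectangle: 230 × 200, A = 46 000 mm², y = 100 mm, Ī = 153 333 333 mm⁴.
Inner void (subtracted): 180 × 150, A = 27 000 mm², y = 100 mm, Ī = 50 625 000 mm⁴.
By symmetry the centroid is at mid-height, ȳ = 100 mm.
All pieces are centred on the centroidal x-axis, so I = ΣĪ (holes subtracted) = 102 708 333 mm⁴.
Repeating about the centroidal y-axis gives I_y = 129 883 333 mm⁴.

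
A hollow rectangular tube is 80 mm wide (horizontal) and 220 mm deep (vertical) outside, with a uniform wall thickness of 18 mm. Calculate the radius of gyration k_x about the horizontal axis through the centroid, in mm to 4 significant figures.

Break the section into simple shapes (no overlaps), measuring from the bottom-left corner of the bounding box.
Outer rectangle: 80 × 220, A = 17 600 mm², y = 110 mm, Ī = 70 986 667 mm⁴.
Inner void (subtracted): 44 × 184, A = 8 096 mm², y = 110 mm, Ī = 22 841 515 mm⁴.
By symmetry the centroid is at mid-height, ȳ = 110 mm.
All pieces are centred on the horizontal axis through the centroid, so I = ΣĪ (holes subtracted) = 48 145 152 mm⁴.
Radius of gyration: k = √(I/A) = √(48 145 152 / 9 504) = 71.1743 mm.

k_x ≈ 71.17 mm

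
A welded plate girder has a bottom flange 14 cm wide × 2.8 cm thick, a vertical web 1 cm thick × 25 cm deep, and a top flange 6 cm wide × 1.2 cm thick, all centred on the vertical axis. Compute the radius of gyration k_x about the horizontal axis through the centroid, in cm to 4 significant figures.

Decompose the section into non-overlapping parts with the origin at the bottom-left of its bounding rectangle.
Bottom plate: 14 × 2.8, A = 39.2 cm², y = 1.4 cm, Ī = 25.6107 cm⁴.
Web plate: 1 × 25, A = 25 cm², y = 15.3 cm, Ī = 1302.08 cm⁴.
Top plate: 6 × 1.2, A = 7.2 cm², y = 28.4 cm, Ī = 0.864 cm⁴.
Centroid: ȳ = ΣA·y / ΣA = 8.98964 cm.
Transfer each piece to the horizontal axis through the centroid using Ī + A·d² with d = y − 8.98964:
  bottom plate: d = -7.58964 cm → contributes +2283.63 cm⁴
  web plate: d = 6.31036 cm → contributes +2297.6 cm⁴
  top plate: d = 19.4104 cm → contributes +2713.55 cm⁴
Total I = 7294.78 cm⁴.
Radius of gyration: k = √(I/A) = √(7294.78 / 71.4) = 10.1078 cm.

k_x ≈ 10.11 cm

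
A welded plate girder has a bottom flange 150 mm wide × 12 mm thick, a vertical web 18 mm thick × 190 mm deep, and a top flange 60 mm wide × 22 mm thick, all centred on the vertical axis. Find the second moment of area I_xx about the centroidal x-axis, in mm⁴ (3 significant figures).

Split into non-overlapping primitives; take the origin at the lower-left of the bounding box.
Bottom plate: 150 × 12, A = 1 800 mm², y = 6 mm, Ī = 21 600 mm⁴.
Web plate: 18 × 190, A = 3 420 mm², y = 107 mm, Ī = 10 288 500 mm⁴.
Top plate: 60 × 22, A = 1 320 mm², y = 213 mm, Ī = 53 240 mm⁴.
Centroid: ȳ = ΣA·y / ΣA = 100.6 mm.
Transfer each piece to the centroidal x-axis using Ī + A·d² with d = y − 100.6:
  bottom plate: d = -94.596 mm → contributes +16 128 838 mm⁴
  web plate: d = 6.4037 mm → contributes +10 428 744 mm⁴
  top plate: d = 112.4 mm → contributes +16 730 892 mm⁴
Total I = 43 288 474 mm⁴.

I_xx ≈ 4.33 × 10⁷ mm⁴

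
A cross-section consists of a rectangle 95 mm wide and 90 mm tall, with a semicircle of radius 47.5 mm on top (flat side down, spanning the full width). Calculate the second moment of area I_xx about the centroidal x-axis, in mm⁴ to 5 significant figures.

Break the section into simple shapes (no overlaps), measuring from the bottom-left corner of the bounding box.
Rectangular body: 95 × 90, A = 8 550 mm², y = 45 mm, Ī = 5 771 250 mm⁴.
Semicircular cap: semicircle r = 47.5, A = 3544.109 mm², y = 110.1596 mm, Ī = 558735.8 mm⁴.
Centroid: ȳ = ΣA·y / ΣA = 64.09465 mm.
Transfer each piece to the centroidal x-axis using Ī + A·d² with d = y − 64.09465:
  rectangular body: d = -19.09465 mm → contributes +8 888 630 mm⁴
  semicircular cap: d = 46.06497 mm → contributes +8 079 271 mm⁴
Total I = 16 967 900 mm⁴.

I_xx ≈ 1.6968 × 10⁷ mm⁴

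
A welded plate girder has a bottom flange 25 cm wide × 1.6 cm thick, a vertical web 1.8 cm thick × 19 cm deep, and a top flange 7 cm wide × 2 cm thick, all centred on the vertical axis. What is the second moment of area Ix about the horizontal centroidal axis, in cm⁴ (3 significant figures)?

Ix ≈ 6030 cm⁴

Treat the section as a set of non-overlapping primitives; coordinates are from the bounding-box lower-left.
Bottom plate: 25 × 1.6, A = 40 cm², y = 0.8 cm, Ī = 8.5333 cm⁴.
Web plate: 1.8 × 19, A = 34.2 cm², y = 11.1 cm, Ī = 1028.9 cm⁴.
Top plate: 7 × 2, A = 14 cm², y = 21.6 cm, Ī = 4.6667 cm⁴.
Centroid: ȳ = ΣA·y / ΣA = 8.0955 cm.
Transfer each piece to the horizontal centroidal axis using Ī + A·d² with d = y − 8.0955:
  bottom plate: d = -7.2955 cm → contributes +2137.5 cm⁴
  web plate: d = 3.0045 cm → contributes +1337.6 cm⁴
  top plate: d = 13.505 cm → contributes +2557.9 cm⁴
Total I = 6032.9 cm⁴.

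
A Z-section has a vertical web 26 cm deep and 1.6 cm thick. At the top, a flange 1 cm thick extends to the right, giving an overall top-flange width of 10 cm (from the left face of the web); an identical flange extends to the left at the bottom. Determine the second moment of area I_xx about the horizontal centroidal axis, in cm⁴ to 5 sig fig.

I_xx ≈ 4969.9 cm⁴

Split into non-overlapping primitives; take the origin at the lower-left of the bounding box.
Web: 1.6 × 26, A = 41.6 cm², y = 13 cm, Ī = 2343.467 cm⁴.
Top flange (beyond web): 8.4 × 1, A = 8.4 cm², y = 25.5 cm, Ī = 0.7 cm⁴.
Bottom flange (beyond web): 8.4 × 1, A = 8.4 cm², y = 0.5 cm, Ī = 0.7 cm⁴.
Centroid: ȳ = ΣA·y / ΣA = 13 cm.
Transfer each piece to the horizontal centroidal axis using Ī + A·d² with d = y − 13:
  web: d = 0 cm → contributes +2343.467 cm⁴
  top flange (beyond web): d = 12.5 cm → contributes +1313.2 cm⁴
  bottom flange (beyond web): d = -12.5 cm → contributes +1313.2 cm⁴
Total I = 4969.867 cm⁴.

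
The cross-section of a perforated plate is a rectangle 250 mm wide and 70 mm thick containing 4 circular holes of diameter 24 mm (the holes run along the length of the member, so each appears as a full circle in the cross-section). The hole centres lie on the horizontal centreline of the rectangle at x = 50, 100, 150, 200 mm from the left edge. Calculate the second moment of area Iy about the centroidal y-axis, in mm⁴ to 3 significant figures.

Iy ≈ 8.54 × 10⁷ mm⁴

Split into non-overlapping primitives; take the origin at the lower-left of the bounding box.
Plate: 250 × 70, A = 17 500 mm², x = 125 mm, Ī = 91 145 833 mm⁴.
Hole 1 (subtracted): ⌀24, A = 452.39 mm², x = 50 mm, Ī = 16 286 mm⁴.
Hole 2 (subtracted): ⌀24, A = 452.39 mm², x = 100 mm, Ī = 16 286 mm⁴.
Hole 3 (subtracted): ⌀24, A = 452.39 mm², x = 150 mm, Ī = 16 286 mm⁴.
Hole 4 (subtracted): ⌀24, A = 452.39 mm², x = 200 mm, Ī = 16 286 mm⁴.
By symmetry the centroid is at mid-width, x̄ = 125 mm.
Transfer each piece to the centroidal y-axis using Ī + A·d² with d = x − 125:
  plate: d = 0 mm → contributes +91 145 833 mm⁴
  hole 1: d = -75 mm → contributes −2 560 976 mm⁴
  hole 2: d = -25 mm → contributes −299 029 mm⁴
  hole 3: d = 25 mm → contributes −299 029 mm⁴
  hole 4: d = 75 mm → contributes −2 560 976 mm⁴
Total I = 85 425 822 mm⁴.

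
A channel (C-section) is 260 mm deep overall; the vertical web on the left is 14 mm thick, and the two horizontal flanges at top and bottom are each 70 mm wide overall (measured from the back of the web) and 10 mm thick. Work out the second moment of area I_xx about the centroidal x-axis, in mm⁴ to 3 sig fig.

Split into non-overlapping primitives; take the origin at the lower-left of the bounding box.
Web: 14 × 260, A = 3 640 mm², y = 130 mm, Ī = 20 505 333 mm⁴.
Top flange (beyond web): 56 × 10, A = 560 mm², y = 255 mm, Ī = 4666.7 mm⁴.
Bottom flange (beyond web): 56 × 10, A = 560 mm², y = 5 mm, Ī = 4666.7 mm⁴.
By symmetry the centroid is at mid-height, ȳ = 130 mm.
Transfer each piece to the centroidal x-axis using Ī + A·d² with d = y − 130:
  web: d = 0 mm → contributes +20 505 333 mm⁴
  top flange (beyond web): d = 125 mm → contributes +8 754 667 mm⁴
  bottom flange (beyond web): d = -125 mm → contributes +8 754 667 mm⁴
Total I = 38 014 667 mm⁴.

I_xx ≈ 3.80 × 10⁷ mm⁴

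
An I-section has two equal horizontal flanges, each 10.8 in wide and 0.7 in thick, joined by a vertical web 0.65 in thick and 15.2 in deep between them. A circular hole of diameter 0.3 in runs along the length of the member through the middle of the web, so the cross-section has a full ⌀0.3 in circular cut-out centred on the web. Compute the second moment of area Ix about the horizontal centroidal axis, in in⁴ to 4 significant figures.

Ix ≈ 1146 in⁴

Split into non-overlapping primitives; take the origin at the lower-left of the bounding box.
Bottom flange: 10.8 × 0.7, A = 7.56 in², y = 0.35 in, Ī = 0.3087 in⁴.
Web: 0.65 × 15.2, A = 9.88 in², y = 8.3 in, Ī = 190.223 in⁴.
Top flange: 10.8 × 0.7, A = 7.56 in², y = 16.25 in, Ī = 0.3087 in⁴.
Hole (subtracted): ⌀0.3, A = 0.0706858 in², y = 8.3 in, Ī = 0.000397608 in⁴.
By symmetry the centroid is at mid-height, ȳ = 8.3 in.
Transfer each piece to the horizontal centroidal axis using Ī + A·d² with d = y − 8.3:
  bottom flange: d = -7.95 in → contributes +478.12 in⁴
  web: d = 0 in → contributes +190.223 in⁴
  top flange: d = 7.95 in → contributes +478.12 in⁴
  hole: d = 0 in → contributes −0.000397608 in⁴
Total I = 1146.46 in⁴.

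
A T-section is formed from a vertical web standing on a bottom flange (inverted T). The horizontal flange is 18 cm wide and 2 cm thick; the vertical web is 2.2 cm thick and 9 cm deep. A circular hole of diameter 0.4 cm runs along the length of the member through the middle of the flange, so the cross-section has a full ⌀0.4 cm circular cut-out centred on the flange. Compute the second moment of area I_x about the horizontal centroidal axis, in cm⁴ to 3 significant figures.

Treat the section as a set of non-overlapping primitives; coordinates are from the bounding-box lower-left.
Flange: 18 × 2, A = 36 cm², y = 1 cm, Ī = 12 cm⁴.
Web: 2.2 × 9, A = 19.8 cm², y = 6.5 cm, Ī = 133.65 cm⁴.
Hole (subtracted): ⌀0.4, A = 0.12566 cm², y = 1 cm, Ī = 0.0012566 cm⁴.
Centroid: ȳ = ΣA·y / ΣA = 2.956 cm.
Transfer each piece to the horizontal centroidal axis using Ī + A·d² with d = y − 2.956:
  flange: d = -1.956 cm → contributes +149.74 cm⁴
  web: d = 3.544 cm → contributes +382.33 cm⁴
  hole: d = -1.956 cm → contributes −0.48205 cm⁴
Total I = 531.59 cm⁴.

I_x ≈ 532 cm⁴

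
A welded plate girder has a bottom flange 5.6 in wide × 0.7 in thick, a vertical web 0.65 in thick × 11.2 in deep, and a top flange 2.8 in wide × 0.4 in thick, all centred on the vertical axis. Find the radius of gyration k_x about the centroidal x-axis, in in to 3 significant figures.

Split into non-overlapping primitives; take the origin at the lower-left of the bounding box.
Bottom plate: 5.6 × 0.7, A = 3.92 in², y = 0.35 in, Ī = 0.16007 in⁴.
Web plate: 0.65 × 11.2, A = 7.28 in², y = 6.3 in, Ī = 76.1 in⁴.
Top plate: 2.8 × 0.4, A = 1.12 in², y = 12.1 in, Ī = 0.014933 in⁴.
Centroid: ȳ = ΣA·y / ΣA = 4.9341 in.
Transfer each piece to the centroidal x-axis using Ī + A·d² with d = y − 4.9341:
  bottom plate: d = -4.5841 in → contributes +82.535 in⁴
  web plate: d = 1.3659 in → contributes +89.683 in⁴
  top plate: d = 7.1659 in → contributes +57.527 in⁴
Total I = 229.74 in⁴.
Radius of gyration: k = √(I/A) = √(229.74 / 12.32) = 4.3183 in.

k_x ≈ 4.32 in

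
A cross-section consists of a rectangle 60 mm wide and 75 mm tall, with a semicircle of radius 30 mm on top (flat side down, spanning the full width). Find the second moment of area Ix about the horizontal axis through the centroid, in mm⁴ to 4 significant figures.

Treat the section as a set of non-overlapping primitives; coordinates are from the bounding-box lower-left.
Rectangular body: 60 × 75, A = 4 500 mm², y = 37.5 mm, Ī = 2 109 375 mm⁴.
Semicircular cap: semicircle r = 30, A = 1413.72 mm², y = 87.7324 mm, Ī = 88903.1 mm⁴.
Centroid: ȳ = ΣA·y / ΣA = 49.5084 mm.
Transfer each piece to the horizontal axis through the centroid using Ī + A·d² with d = y − 49.5084:
  rectangular body: d = -12.0084 mm → contributes +2 758 284 mm⁴
  semicircular cap: d = 38.224 mm → contributes +2 154 446 mm⁴
Total I = 4 912 730 mm⁴.

Ix ≈ 4.913 × 10⁶ mm⁴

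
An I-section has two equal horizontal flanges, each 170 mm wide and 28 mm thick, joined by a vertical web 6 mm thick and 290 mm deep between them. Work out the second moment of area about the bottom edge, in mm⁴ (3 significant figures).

I_base ≈ 5.90 × 10⁸ mm⁴

Split into non-overlapping primitives; take the origin at the lower-left of the bounding box.
Bottom flange: 170 × 28, A = 4 760 mm², y = 14 mm, Ī = 310 987 mm⁴.
Web: 6 × 290, A = 1 740 mm², y = 173 mm, Ī = 12 194 500 mm⁴.
Top flange: 170 × 28, A = 4 760 mm², y = 332 mm, Ī = 310 987 mm⁴.
Transfer each piece to the bottom edge using Ī + A·d² with d = y − 0:
  bottom flange: d = 14 mm → contributes +1 243 947 mm⁴
  web: d = 173 mm → contributes +64 270 960 mm⁴
  top flange: d = 332 mm → contributes +524 977 227 mm⁴
Total I = 590 492 133 mm⁴.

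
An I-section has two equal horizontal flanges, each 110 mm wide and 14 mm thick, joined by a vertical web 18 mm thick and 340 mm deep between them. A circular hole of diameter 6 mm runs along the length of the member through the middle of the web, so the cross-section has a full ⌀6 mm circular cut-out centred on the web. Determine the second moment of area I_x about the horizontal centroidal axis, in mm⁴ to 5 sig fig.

Decompose the section into non-overlapping parts with the origin at the bottom-left of its bounding rectangle.
Bottom flange: 110 × 14, A = 1 540 mm², y = 7 mm, Ī = 25153.33 mm⁴.
Web: 18 × 340, A = 6 120 mm², y = 184 mm, Ī = 58 956 000 mm⁴.
Top flange: 110 × 14, A = 1 540 mm², y = 361 mm, Ī = 25153.33 mm⁴.
Hole (subtracted): ⌀6, A = 28.27433 mm², y = 184 mm, Ī = 63.61725 mm⁴.
By symmetry the centroid is at mid-height, ȳ = 184 mm.
Transfer each piece to the horizontal centroidal axis using Ī + A·d² with d = y − 184:
  bottom flange: d = -177 mm → contributes +48 271 813 mm⁴
  web: d = 0 mm → contributes +58 956 000 mm⁴
  top flange: d = 177 mm → contributes +48 271 813 mm⁴
  hole: d = 0 mm → contributes −63.61725 mm⁴
Total I = 155 499 563 mm⁴.

I_x ≈ 1.5550 × 10⁸ mm⁴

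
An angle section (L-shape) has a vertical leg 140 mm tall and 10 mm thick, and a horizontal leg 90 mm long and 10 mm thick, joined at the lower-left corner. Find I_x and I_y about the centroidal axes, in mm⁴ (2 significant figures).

I_x ≈ 4.4 × 10⁶ mm⁴, I_y ≈ 1.5 × 10⁶ mm⁴

Split into non-overlapping primitives; take the origin at the lower-left of the bounding box.
Vertical leg: 10 × 140, A = 1 400 mm², y = 70 mm, Ī = 2 286 667 mm⁴.
Horizontal leg (remainder): 80 × 10, A = 800 mm², y = 5 mm, Ī = 6 667 mm⁴.
Centroid: ȳ = ΣA·y / ΣA = 46.36 mm.
Transfer each piece to the centroidal x-axis using Ī + A·d² with d = y − 46.36:
  vertical leg: d = 23.64 mm → contributes +3 068 815 mm⁴
  horizontal leg (remainder): d = -41.36 mm → contributes +1 375 427 mm⁴
Total I = 4 444 242 mm⁴.
For the y-axis: x̄ = 21.36 mm.
Repeating about the centroidal y-axis gives I_y = 1 469 242 mm⁴.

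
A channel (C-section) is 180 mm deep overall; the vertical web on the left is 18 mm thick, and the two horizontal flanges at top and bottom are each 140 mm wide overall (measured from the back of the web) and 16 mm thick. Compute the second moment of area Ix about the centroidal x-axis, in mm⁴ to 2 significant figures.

Break the section into simple shapes (no overlaps), measuring from the bottom-left corner of the bounding box.
Web: 18 × 180, A = 3 240 mm², y = 90 mm, Ī = 8 748 000 mm⁴.
Top flange (beyond web): 122 × 16, A = 1 952 mm², y = 172 mm, Ī = 41 643 mm⁴.
Bottom flange (beyond web): 122 × 16, A = 1 952 mm², y = 8 mm, Ī = 41 643 mm⁴.
By symmetry the centroid is at mid-height, ȳ = 90 mm.
Transfer each piece to the centroidal x-axis using Ī + A·d² with d = y − 90:
  web: d = 0 mm → contributes +8 748 000 mm⁴
  top flange (beyond web): d = 82 mm → contributes +13 166 891 mm⁴
  bottom flange (beyond web): d = -82 mm → contributes +13 166 891 mm⁴
Total I = 35 081 781 mm⁴.

Ix ≈ 3.5 × 10⁷ mm⁴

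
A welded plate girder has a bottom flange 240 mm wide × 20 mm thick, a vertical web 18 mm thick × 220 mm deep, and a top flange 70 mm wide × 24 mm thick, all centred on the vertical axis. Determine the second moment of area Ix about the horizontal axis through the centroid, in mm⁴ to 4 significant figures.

Ix ≈ 9.715 × 10⁷ mm⁴

Break the section into simple shapes (no overlaps), measuring from the bottom-left corner of the bounding box.
Bottom plate: 240 × 20, A = 4 800 mm², y = 10 mm, Ī = 160 000 mm⁴.
Web plate: 18 × 220, A = 3 960 mm², y = 130 mm, Ī = 15 972 000 mm⁴.
Top plate: 70 × 24, A = 1 680 mm², y = 252 mm, Ī = 80 640 mm⁴.
Centroid: ȳ = ΣA·y / ΣA = 94.4598 mm.
Transfer each piece to the horizontal axis through the centroid using Ī + A·d² with d = y − 94.4598:
  bottom plate: d = -84.4598 mm → contributes +34 400 573 mm⁴
  web plate: d = 35.5402 mm → contributes +20 973 907 mm⁴
  top plate: d = 157.54 mm → contributes +41 776 432 mm⁴
Total I = 97 150 913 mm⁴.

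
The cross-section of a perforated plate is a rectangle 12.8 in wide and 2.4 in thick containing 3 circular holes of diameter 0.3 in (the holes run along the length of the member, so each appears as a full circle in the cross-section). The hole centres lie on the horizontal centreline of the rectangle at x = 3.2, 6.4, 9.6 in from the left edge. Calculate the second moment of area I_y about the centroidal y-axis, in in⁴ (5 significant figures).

I_y ≈ 417.98 in⁴

Split into non-overlapping primitives; take the origin at the lower-left of the bounding box.
Plate: 12.8 × 2.4, A = 30.72 in², x = 6.4 in, Ī = 419.4304 in⁴.
Hole 1 (subtracted): ⌀0.3, A = 0.07068583 in², x = 3.2 in, Ī = 0.0003976078 in⁴.
Hole 2 (subtracted): ⌀0.3, A = 0.07068583 in², x = 6.4 in, Ī = 0.0003976078 in⁴.
Hole 3 (subtracted): ⌀0.3, A = 0.07068583 in², x = 9.6 in, Ī = 0.0003976078 in⁴.
By symmetry the centroid is at mid-width, x̄ = 6.4 in.
Transfer each piece to the centroidal y-axis using Ī + A·d² with d = x − 6.4:
  plate: d = 0 in → contributes +419.4304 in⁴
  hole 1: d = -3.2 in → contributes −0.7242206 in⁴
  hole 2: d = 0 in → contributes −0.0003976078 in⁴
  hole 3: d = 3.2 in → contributes −0.7242206 in⁴
Total I = 417.9816 in⁴.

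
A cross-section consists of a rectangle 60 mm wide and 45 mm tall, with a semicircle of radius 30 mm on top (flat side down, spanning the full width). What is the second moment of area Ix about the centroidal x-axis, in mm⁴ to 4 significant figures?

Decompose the section into non-overlapping parts with the origin at the bottom-left of its bounding rectangle.
Rectangular body: 60 × 45, A = 2 700 mm², y = 22.5 mm, Ī = 455 625 mm⁴.
Semicircular cap: semicircle r = 30, A = 1413.72 mm², y = 57.7324 mm, Ī = 88903.1 mm⁴.
Centroid: ȳ = ΣA·y / ΣA = 34.6079 mm.
Transfer each piece to the centroidal x-axis using Ī + A·d² with d = y − 34.6079:
  rectangular body: d = -12.1079 mm → contributes +851 451 mm⁴
  semicircular cap: d = 23.1245 mm → contributes +844 875 mm⁴
Total I = 1 696 326 mm⁴.

Ix ≈ 1.696 × 10⁶ mm⁴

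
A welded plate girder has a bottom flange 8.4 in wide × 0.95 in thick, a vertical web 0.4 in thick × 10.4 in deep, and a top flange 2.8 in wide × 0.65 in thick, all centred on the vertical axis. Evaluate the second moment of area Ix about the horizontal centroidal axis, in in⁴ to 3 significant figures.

Ix ≈ 262 in⁴

Treat the section as a set of non-overlapping primitives; coordinates are from the bounding-box lower-left.
Bottom plate: 8.4 × 0.95, A = 7.98 in², y = 0.475 in, Ī = 0.60016 in⁴.
Web plate: 0.4 × 10.4, A = 4.16 in², y = 6.15 in, Ī = 37.495 in⁴.
Top plate: 2.8 × 0.65, A = 1.82 in², y = 11.675 in, Ī = 0.064079 in⁴.
Centroid: ȳ = ΣA·y / ΣA = 3.6263 in.
Transfer each piece to the horizontal centroidal axis using Ī + A·d² with d = y − 3.6263:
  bottom plate: d = -3.1513 in → contributes +79.847 in⁴
  web plate: d = 2.5237 in → contributes +63.991 in⁴
  top plate: d = 8.0487 in → contributes +117.97 in⁴
Total I = 261.8 in⁴.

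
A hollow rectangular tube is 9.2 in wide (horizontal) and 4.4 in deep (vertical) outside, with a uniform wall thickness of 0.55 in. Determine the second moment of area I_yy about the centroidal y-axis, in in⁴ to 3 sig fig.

I_yy ≈ 139 in⁴

Decompose the section into non-overlapping parts with the origin at the bottom-left of its bounding rectangle.
Outer rectangle: 9.2 × 4.4, A = 40.48 in², x = 4.6 in, Ī = 285.52 in⁴.
Inner void (subtracted): 8.1 × 3.3, A = 26.73 in², x = 4.6 in, Ī = 146.15 in⁴.
By symmetry the centroid is at mid-width, x̄ = 4.6 in.
All pieces are centred on the centroidal y-axis, so I = ΣĪ (holes subtracted) = 139.37 in⁴.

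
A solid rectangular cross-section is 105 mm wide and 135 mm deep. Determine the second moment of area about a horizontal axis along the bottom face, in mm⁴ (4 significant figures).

I_base ≈ 8.611 × 10⁷ mm⁴

The section: 105 × 135, A = 14 175 mm², y = 67.5 mm, Ī = 21 528 281 mm⁴.
Transfer it to the base of the section using Ī + A·d² with d = y − 0:
  the section: d = 67.5 mm → contributes +86 113 125 mm⁴
Total I = 86 113 125 mm⁴.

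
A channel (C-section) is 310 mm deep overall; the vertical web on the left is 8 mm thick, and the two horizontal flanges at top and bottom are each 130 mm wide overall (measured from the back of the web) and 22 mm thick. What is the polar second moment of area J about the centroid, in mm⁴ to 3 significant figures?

Break the section into simple shapes (no overlaps), measuring from the bottom-left corner of the bounding box.
Web: 8 × 310, A = 2 480 mm², y = 155 mm, Ī = 19 860 667 mm⁴.
Top flange (beyond web): 122 × 22, A = 2 684 mm², y = 299 mm, Ī = 108 255 mm⁴.
Bottom flange (beyond web): 122 × 22, A = 2 684 mm², y = 11 mm, Ī = 108 255 mm⁴.
By symmetry the centroid is at mid-height, ȳ = 155 mm.
Transfer each piece to the centroidal x-axis using Ī + A·d² with d = y − 155:
  web: d = 0 mm → contributes +19 860 667 mm⁴
  top flange (beyond web): d = 144 mm → contributes +55 763 679 mm⁴
  bottom flange (beyond web): d = -144 mm → contributes +55 763 679 mm⁴
Total I = 131 388 024 mm⁴.
For the y-axis: x̄ = 48.46 mm.
Repeating about the centroidal y-axis gives I_y = 13 838 245 mm⁴.
Polar second moment: J = I_x + I_y = 145 226 269 mm⁴.

J ≈ 1.45 × 10⁸ mm⁴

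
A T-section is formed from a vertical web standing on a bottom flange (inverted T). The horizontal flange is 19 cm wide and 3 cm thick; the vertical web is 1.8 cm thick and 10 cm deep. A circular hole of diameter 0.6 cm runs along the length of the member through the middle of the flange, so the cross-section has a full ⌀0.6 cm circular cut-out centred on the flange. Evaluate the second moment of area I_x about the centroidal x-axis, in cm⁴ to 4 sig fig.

Break the section into simple shapes (no overlaps), measuring from the bottom-left corner of the bounding box.
Flange: 19 × 3, A = 57 cm², y = 1.5 cm, Ī = 42.75 cm⁴.
Web: 1.8 × 10, A = 18 cm², y = 8 cm, Ī = 150 cm⁴.
Hole (subtracted): ⌀0.6, A = 0.282743 cm², y = 1.5 cm, Ī = 0.00636173 cm⁴.
Centroid: ȳ = ΣA·y / ΣA = 3.0659 cm.
Transfer each piece to the centroidal x-axis using Ī + A·d² with d = y − 3.0659:
  flange: d = -1.5659 cm → contributes +182.517 cm⁴
  web: d = 4.9341 cm → contributes +588.216 cm⁴
  hole: d = -1.5659 cm → contributes −0.699663 cm⁴
Total I = 770.033 cm⁴.

I_x ≈ 770.0 cm⁴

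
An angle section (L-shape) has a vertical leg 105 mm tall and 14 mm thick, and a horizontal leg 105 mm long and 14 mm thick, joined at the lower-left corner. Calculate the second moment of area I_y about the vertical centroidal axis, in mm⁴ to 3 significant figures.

Decompose the section into non-overlapping parts with the origin at the bottom-left of its bounding rectangle.
Vertical leg: 14 × 105, A = 1 470 mm², x = 7 mm, Ī = 24 010 mm⁴.
Horizontal leg (remainder): 91 × 14, A = 1 274 mm², x = 59.5 mm, Ī = 879 166 mm⁴.
Centroid: x̄ = ΣA·x / ΣA = 31.375 mm.
Transfer each piece to the vertical centroidal axis using Ī + A·d² with d = x − 31.375:
  vertical leg: d = -24.375 mm → contributes +897 397 mm⁴
  horizontal leg (remainder): d = 28.125 mm → contributes +1 886 920 mm⁴
Total I = 2 784 317 mm⁴.

I_y ≈ 2.78 × 10⁶ mm⁴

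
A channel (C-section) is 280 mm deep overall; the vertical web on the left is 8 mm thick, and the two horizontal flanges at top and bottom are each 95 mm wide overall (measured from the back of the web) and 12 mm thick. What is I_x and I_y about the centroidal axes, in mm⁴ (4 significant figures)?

Break the section into simple shapes (no overlaps), measuring from the bottom-left corner of the bounding box.
Web: 8 × 280, A = 2 240 mm², y = 140 mm, Ī = 14 634 667 mm⁴.
Top flange (beyond web): 87 × 12, A = 1 044 mm², y = 274 mm, Ī = 12 528 mm⁴.
Bottom flange (beyond web): 87 × 12, A = 1 044 mm², y = 6 mm, Ī = 12 528 mm⁴.
By symmetry the centroid is at mid-height, ȳ = 140 mm.
Transfer each piece to the centroidal x-axis using Ī + A·d² with d = y − 140:
  web: d = 0 mm → contributes +14 634 667 mm⁴
  top flange (beyond web): d = 134 mm → contributes +18 758 592 mm⁴
  bottom flange (beyond web): d = -134 mm → contributes +18 758 592 mm⁴
Total I = 52 151 851 mm⁴.
For the y-axis: x̄ = 26.9159 mm.
Repeating about the centroidal y-axis gives I_y = 3 767 204 mm⁴.

I_x ≈ 5.215 × 10⁷ mm⁴, I_y ≈ 3.767 × 10⁶ mm⁴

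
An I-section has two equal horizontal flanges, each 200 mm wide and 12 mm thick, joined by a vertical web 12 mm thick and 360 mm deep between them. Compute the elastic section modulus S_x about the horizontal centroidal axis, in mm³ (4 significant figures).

S_x ≈ 1.108 × 10⁶ mm³

Split into non-overlapping primitives; take the origin at the lower-left of the bounding box.
Bottom flange: 200 × 12, A = 2 400 mm², y = 6 mm, Ī = 28 800 mm⁴.
Web: 12 × 360, A = 4 320 mm², y = 192 mm, Ī = 46 656 000 mm⁴.
Top flange: 200 × 12, A = 2 400 mm², y = 378 mm, Ī = 28 800 mm⁴.
By symmetry the centroid is at mid-height, ȳ = 192 mm.
Transfer each piece to the horizontal centroidal axis using Ī + A·d² with d = y − 192:
  bottom flange: d = -186 mm → contributes +83 059 200 mm⁴
  web: d = 0 mm → contributes +46 656 000 mm⁴
  top flange: d = 186 mm → contributes +83 059 200 mm⁴
Total I = 212 774 400 mm⁴.
Extreme fibre distance c = 192 mm; S = I/c = 1 108 200 mm³.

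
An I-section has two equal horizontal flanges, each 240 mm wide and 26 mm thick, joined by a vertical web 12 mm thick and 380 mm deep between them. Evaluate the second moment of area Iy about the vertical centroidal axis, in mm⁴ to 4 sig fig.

Iy ≈ 5.996 × 10⁷ mm⁴

Split into non-overlapping primitives; take the origin at the lower-left of the bounding box.
Bottom flange: 240 × 26, A = 6 240 mm², x = 120 mm, Ī = 29 952 000 mm⁴.
Web: 12 × 380, A = 4 560 mm², x = 120 mm, Ī = 54 720 mm⁴.
Top flange: 240 × 26, A = 6 240 mm², x = 120 mm, Ī = 29 952 000 mm⁴.
By symmetry the centroid is at mid-width, x̄ = 120 mm.
All pieces are centred on the vertical centroidal axis, so I = ΣĪ = 59 958 720 mm⁴.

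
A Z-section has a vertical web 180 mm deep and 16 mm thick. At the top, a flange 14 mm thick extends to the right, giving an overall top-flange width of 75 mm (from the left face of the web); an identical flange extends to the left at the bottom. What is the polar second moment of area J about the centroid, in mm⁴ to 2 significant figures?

J ≈ 2.2 × 10⁷ mm⁴

Decompose the section into non-overlapping parts with the origin at the bottom-left of its bounding rectangle.
Web: 16 × 180, A = 2 880 mm², y = 90 mm, Ī = 7 776 000 mm⁴.
Top flange (beyond web): 59 × 14, A = 826 mm², y = 173 mm, Ī = 13 491 mm⁴.
Bottom flange (beyond web): 59 × 14, A = 826 mm², y = 7 mm, Ī = 13 491 mm⁴.
Centroid: ȳ = ΣA·y / ΣA = 90 mm.
Transfer each piece to the centroidal x-axis using Ī + A·d² with d = y − 90:
  web: d = 0 mm → contributes +7 776 000 mm⁴
  top flange (beyond web): d = 83 mm → contributes +5 703 805 mm⁴
  bottom flange (beyond web): d = -83 mm → contributes +5 703 805 mm⁴
Total I = 19 183 611 mm⁴.
For the y-axis: x̄ = 67 mm.
Repeating about the centroidal y-axis gives I_y = 2 863 783 mm⁴.
Polar second moment: J = I_x + I_y = 22 047 393 mm⁴.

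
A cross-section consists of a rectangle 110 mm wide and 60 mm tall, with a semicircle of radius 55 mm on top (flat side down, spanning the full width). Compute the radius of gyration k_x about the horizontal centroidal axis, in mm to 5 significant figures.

Treat the section as a set of non-overlapping primitives; coordinates are from the bounding-box lower-left.
Rectangular body: 110 × 60, A = 6 600 mm², y = 30 mm, Ī = 1 980 000 mm⁴.
Semicircular cap: semicircle r = 55, A = 4751.659 mm², y = 83.34272 mm, Ī = 1 004 345 mm⁴.
Centroid: ȳ = ΣA·y / ΣA = 52.32858 mm.
Transfer each piece to the horizontal centroidal axis using Ī + A·d² with d = y − 52.32858:
  rectangular body: d = -22.32858 mm → contributes +5 270 532 mm⁴
  semicircular cap: d = 31.01414 mm → contributes +5 574 857 mm⁴
Total I = 10 845 389 mm⁴.
Radius of gyration: k = √(I/A) = √(10 845 389 / 11351.66) = 30.90957 mm.

k_x ≈ 30.910 mm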